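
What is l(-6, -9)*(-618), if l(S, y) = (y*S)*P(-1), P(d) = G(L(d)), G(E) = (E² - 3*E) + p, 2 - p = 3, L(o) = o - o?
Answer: 33372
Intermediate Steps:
L(o) = 0
p = -1 (p = 2 - 1*3 = 2 - 3 = -1)
G(E) = -1 + E² - 3*E (G(E) = (E² - 3*E) - 1 = -1 + E² - 3*E)
P(d) = -1 (P(d) = -1 + 0² - 3*0 = -1 + 0 + 0 = -1)
l(S, y) = -S*y (l(S, y) = (y*S)*(-1) = (S*y)*(-1) = -S*y)
l(-6, -9)*(-618) = -1*(-6)*(-9)*(-618) = -54*(-618) = 33372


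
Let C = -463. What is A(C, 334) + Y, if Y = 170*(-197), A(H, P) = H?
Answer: -33953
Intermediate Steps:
Y = -33490
A(C, 334) + Y = -463 - 33490 = -33953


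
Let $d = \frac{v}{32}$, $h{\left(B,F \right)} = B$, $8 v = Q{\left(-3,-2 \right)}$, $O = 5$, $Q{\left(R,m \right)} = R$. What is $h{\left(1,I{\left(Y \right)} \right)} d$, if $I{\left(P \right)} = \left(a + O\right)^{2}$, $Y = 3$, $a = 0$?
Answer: $- \frac{3}{256} \approx -0.011719$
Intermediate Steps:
$I{\left(P \right)} = 25$ ($I{\left(P \right)} = \left(0 + 5\right)^{2} = 5^{2} = 25$)
$v = - \frac{3}{8}$ ($v = \frac{1}{8} \left(-3\right) = - \frac{3}{8} \approx -0.375$)
$d = - \frac{3}{256}$ ($d = - \frac{3}{8 \cdot 32} = \left(- \frac{3}{8}\right) \frac{1}{32} = - \frac{3}{256} \approx -0.011719$)
$h{\left(1,I{\left(Y \right)} \right)} d = 1 \left(- \frac{3}{256}\right) = - \frac{3}{256}$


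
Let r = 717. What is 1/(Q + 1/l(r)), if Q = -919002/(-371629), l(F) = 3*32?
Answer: 35676384/88595821 ≈ 0.40269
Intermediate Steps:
l(F) = 96
Q = 919002/371629 (Q = -919002*(-1/371629) = 919002/371629 ≈ 2.4729)
1/(Q + 1/l(r)) = 1/(919002/371629 + 1/96) = 1/(88595821/35676384) = 35676384/88595821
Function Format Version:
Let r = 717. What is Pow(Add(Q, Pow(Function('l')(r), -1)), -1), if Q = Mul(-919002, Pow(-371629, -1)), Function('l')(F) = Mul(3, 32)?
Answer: Rational(35676384, 88595821) ≈ 0.40269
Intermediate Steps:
Function('l')(F) = 96
Q = Rational(919002, 371629) (Q = Mul(-919002, Rational(-1, 371629)) = Rational(919002, 371629) ≈ 2.4729)
Pow(Add(Q, Pow(Function('l')(r), -1)), -1) = Pow(Add(Rational(919002, 371629), Pow(96, -1)), -1) = Pow(Add(Rational(919002, 371629), Rational(1, 96)), -1) = Pow(Rational(88595821, 35676384), -1) = Rational(35676384, 88595821)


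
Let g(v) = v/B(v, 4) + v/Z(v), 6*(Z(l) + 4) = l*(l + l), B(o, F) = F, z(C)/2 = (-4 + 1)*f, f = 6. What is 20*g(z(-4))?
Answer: -19440/107 ≈ -181.68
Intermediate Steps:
z(C) = -36 (z(C) = 2*((-4 + 1)*6) = 2*(-3*6) = 2*(-18) = -36)
Z(l) = -4 + l**2/3 (Z(l) = -4 + (l*(l + l))/6 = -4 + (l*(2*l))/6 = -4 + (2*l**2)/6 = -4 + l**2/3)
g(v) = v/4 + v/(-4 + v**2/3)
20*g(z(-4)) = 20*((1/4)*(-36)**3/(-12 + (-36)**2)) = 20*((1/4)*(-46656)/(-12 + 1296)) = 20*((1/4)*(-46656)/1284) = 20*((1/4)*(-46656)*(1/1284)) = 20*(-972/107) = -19440/107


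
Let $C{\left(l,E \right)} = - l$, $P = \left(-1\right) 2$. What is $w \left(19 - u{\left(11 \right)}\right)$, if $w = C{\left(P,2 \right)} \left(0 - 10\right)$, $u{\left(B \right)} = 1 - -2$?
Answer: $-320$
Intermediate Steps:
$P = -2$
$u{\left(B \right)} = 3$ ($u{\left(B \right)} = 1 + 2 = 3$)
$w = -20$ ($w = \left(-1\right) \left(-2\right) \left(0 - 10\right) = 2 \left(-10\right) = -20$)
$w \left(19 - u{\left(11 \right)}\right) = - 20 \left(19 - 3\right) = \left(-20\right) 16 = -320$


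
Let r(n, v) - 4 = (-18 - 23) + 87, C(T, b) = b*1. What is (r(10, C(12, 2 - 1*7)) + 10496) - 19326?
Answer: -8780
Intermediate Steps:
C(T, b) = b
r(n, v) = 50 (r(n, v) = 4 + ((-18 - 23) + 87) = 4 + (-41 + 87) = 4 + 46 = 50)
(r(10, C(12, 2 - 1*7)) + 10496) - 19326 = (50 + 10496) - 19326 = 10546 - 19326 = -8780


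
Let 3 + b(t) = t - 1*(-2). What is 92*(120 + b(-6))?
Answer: 10396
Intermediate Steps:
b(t) = -1 + t (b(t) = -3 + (t - 1*(-2)) = -3 + (t + 2) = -3 + (2 + t) = -1 + t)
92*(120 + b(-6)) = 92*(120 + (-1 - 6)) = 92*(120 - 7) = 92*113 = 10396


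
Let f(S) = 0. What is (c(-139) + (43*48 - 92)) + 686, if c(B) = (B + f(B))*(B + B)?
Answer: 41300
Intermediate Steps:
c(B) = 2*B**2 (c(B) = (B + 0)*(B + B) = B*(2*B) = 2*B**2)
(c(-139) + (43*48 - 92)) + 686 = (2*(-139)**2 + (43*48 - 92)) + 686 = (2*19321 + (2064 - 92)) + 686 = (38642 + 1972) + 686 = 40614 + 686 = 41300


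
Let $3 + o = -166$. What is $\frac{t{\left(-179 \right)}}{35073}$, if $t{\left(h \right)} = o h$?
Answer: $\frac{30251}{35073} \approx 0.86252$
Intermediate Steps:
$o = -169$ ($o = -3 - 166 = -169$)
$t{\left(h \right)} = - 169 h$
$\frac{t{\left(-179 \right)}}{35073} = \frac{\left(-169\right) \left(-179\right)}{35073} = 30251 \cdot \frac{1}{35073} = \frac{30251}{35073}$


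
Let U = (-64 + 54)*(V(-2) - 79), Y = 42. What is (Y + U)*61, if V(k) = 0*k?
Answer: 50752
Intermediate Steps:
V(k) = 0
U = 790 (U = (-64 + 54)*(0 - 79) = -10*(-79) = 790)
(Y + U)*61 = (42 + 790)*61 = 832*61 = 50752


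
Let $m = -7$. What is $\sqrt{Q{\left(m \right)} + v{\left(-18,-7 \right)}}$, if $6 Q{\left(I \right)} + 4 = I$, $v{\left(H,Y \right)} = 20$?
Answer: $\frac{\sqrt{654}}{6} \approx 4.2622$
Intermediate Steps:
$Q{\left(I \right)} = - \frac{2}{3} + \frac{I}{6}$
$\sqrt{Q{\left(m \right)} + v{\left(-18,-7 \right)}} = \sqrt{\left(- \frac{2}{3} + \frac{1}{6} \left(-7\right)\right) + 20} = \sqrt{\left(- \frac{2}{3} - \frac{7}{6}\right) + 20} = \sqrt{- \frac{11}{6} + 20} = \sqrt{\frac{109}{6}} = \frac{\sqrt{654}}{6}$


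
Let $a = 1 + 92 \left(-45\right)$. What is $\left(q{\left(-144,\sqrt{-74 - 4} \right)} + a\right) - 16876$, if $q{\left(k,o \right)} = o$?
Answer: $-21015 + i \sqrt{78} \approx -21015.0 + 8.8318 i$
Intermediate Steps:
$a = -4139$ ($a = 1 - 4140 = -4139$)
$\left(q{\left(-144,\sqrt{-74 - 4} \right)} + a\right) - 16876 = \left(\sqrt{-74 - 4} - 4139\right) - 16876 = \left(\sqrt{-78} - 4139\right) - 16876 = \left(i \sqrt{78} - 4139\right) - 16876 = \left(-4139 + i \sqrt{78}\right) - 16876 = -21015 + i \sqrt{78}$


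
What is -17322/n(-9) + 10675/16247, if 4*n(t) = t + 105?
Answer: -6694627/9284 ≈ -721.09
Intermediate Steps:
n(t) = 105/4 + t/4 (n(t) = (t + 105)/4 = (105 + t)/4 = 105/4 + t/4)
-17322/n(-9) + 10675/16247 = -17322/(105/4 + (¼)*(-9)) + 10675/16247 = -17322/(105/4 - 9/4) + 10675*(1/16247) = -17322/24 + 1525/2321 = -17322*1/24 + 1525/2321 = -2887/4 + 1525/2321 = -6694627/9284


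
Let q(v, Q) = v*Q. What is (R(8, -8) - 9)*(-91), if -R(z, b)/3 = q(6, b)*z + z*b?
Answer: -121485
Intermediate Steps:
q(v, Q) = Q*v
R(z, b) = -21*b*z (R(z, b) = -3*((b*6)*z + z*b) = -3*((6*b)*z + b*z) = -3*(6*b*z + b*z) = -21*b*z)
(R(8, -8) - 9)*(-91) = (-21*(-8)*8 - 9)*(-91) = (1344 - 9)*(-91) = 1335*(-91) = -121485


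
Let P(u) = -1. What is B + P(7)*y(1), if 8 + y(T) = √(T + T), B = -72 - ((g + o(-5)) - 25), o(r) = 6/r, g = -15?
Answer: -114/5 - √2 ≈ -24.214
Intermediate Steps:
B = -154/5 (B = -72 - ((-15 + 6/(-5)) - 25) = -72 - ((-15 + 6*(-⅕)) - 25) = -72 - ((-15 - 6/5) - 25) = -72 - (-81/5 - 25) = -72 - 1*(-206/5) = -72 + 206/5 = -154/5 ≈ -30.800)
y(T) = -8 + √2*√T (y(T) = -8 + √(T + T) = -8 + √(2*T) = -8 + √2*√T)
B + P(7)*y(1) = -154/5 - (-8 + √2*√1) = -154/5 - (-8 + √2*1) = -154/5 - (-8 + √2) = -154/5 + (8 - √2) = -114/5 - √2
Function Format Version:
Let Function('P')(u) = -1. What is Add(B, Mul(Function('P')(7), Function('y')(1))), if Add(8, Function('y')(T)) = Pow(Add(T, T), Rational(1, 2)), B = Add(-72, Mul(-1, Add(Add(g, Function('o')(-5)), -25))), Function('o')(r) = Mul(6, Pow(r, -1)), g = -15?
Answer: Add(Rational(-114, 5), Mul(-1, Pow(2, Rational(1, 2)))) ≈ -24.214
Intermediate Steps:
B = Rational(-154, 5) (B = Add(-72, Mul(-1, Add(Add(-15, Mul(6, Pow(-5, -1))), -25))) = Add(-72, Mul(-1, Add(Add(-15, Mul(6, Rational(-1, 5))), -25))) = Add(-72, Mul(-1, Add(Add(-15, Rational(-6, 5)), -25))) = Add(-72, Mul(-1, Add(Rational(-81, 5), -25))) = Add(-72, Mul(-1, Rational(-206, 5))) = Add(-72, Rational(206, 5)) = Rational(-154, 5) ≈ -30.800)
Function('y')(T) = Add(-8, Mul(Pow(2, Rational(1, 2)), Pow(T, Rational(1, 2)))) (Function('y')(T) = Add(-8, Pow(Add(T, T), Rational(1, 2))) = Add(-8, Pow(Mul(2, T), Rational(1, 2))) = Add(-8, Mul(Pow(2, Rational(1, 2)), Pow(T, Rational(1, 2)))))
Add(B, Mul(Function('P')(7), Function('y')(1))) = Add(Rational(-154, 5), Mul(-1, Add(-8, Mul(Pow(2, Rational(1, 2)), Pow(1, Rational(1, 2)))))) = Add(Rational(-154, 5), Mul(-1, Add(-8, Mul(Pow(2, Rational(1, 2)), 1)))) = Add(Rational(-154, 5), Mul(-1, Add(-8, Pow(2, Rational(1, 2))))) = Add(Rational(-154, 5), Add(8, Mul(-1, Pow(2, Rational(1, 2))))) = Add(Rational(-114, 5), Mul(-1, Pow(2, Rational(1, 2))))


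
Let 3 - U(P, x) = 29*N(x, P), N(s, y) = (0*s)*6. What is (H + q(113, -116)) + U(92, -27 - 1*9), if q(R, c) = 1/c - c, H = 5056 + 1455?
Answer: 769079/116 ≈ 6630.0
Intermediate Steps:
N(s, y) = 0 (N(s, y) = 0*6 = 0)
H = 6511
U(P, x) = 3 (U(P, x) = 3 - 29*0 = 3 - 1*0 = 3 + 0 = 3)
(H + q(113, -116)) + U(92, -27 - 1*9) = (6511 + (1/(-116) - 1*(-116))) + 3 = (6511 + (-1/116 + 116)) + 3 = (6511 + 13455/116) + 3 = 768731/116 + 3 = 769079/116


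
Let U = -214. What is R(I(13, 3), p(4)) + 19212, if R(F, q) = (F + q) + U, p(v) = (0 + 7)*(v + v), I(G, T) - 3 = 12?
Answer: 19069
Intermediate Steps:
I(G, T) = 15 (I(G, T) = 3 + 12 = 15)
p(v) = 14*v (p(v) = 7*(2*v) = 14*v)
R(F, q) = -214 + F + q (R(F, q) = (F + q) - 214 = -214 + F + q)
R(I(13, 3), p(4)) + 19212 = (-214 + 15 + 14*4) + 19212 = (-214 + 15 + 56) + 19212 = -143 + 19212 = 19069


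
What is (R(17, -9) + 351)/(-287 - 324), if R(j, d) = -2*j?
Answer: -317/611 ≈ -0.51882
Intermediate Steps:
(R(17, -9) + 351)/(-287 - 324) = (-2*17 + 351)/(-287 - 324) = (-34 + 351)/(-611) = 317*(-1/611) = -317/611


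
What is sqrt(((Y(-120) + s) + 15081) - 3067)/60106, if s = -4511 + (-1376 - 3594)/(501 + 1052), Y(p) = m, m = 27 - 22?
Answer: sqrt(18100143562)/93344618 ≈ 0.0014413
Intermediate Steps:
m = 5
Y(p) = 5
s = -7010553/1553 (s = -4511 - 4970/1553 = -7010553/1553 ≈ -4514.2)
sqrt(((Y(-120) + s) + 15081) - 3067)/60106 = sqrt(((5 - 7010553/1553) + 15081) - 3067)/60106 = sqrt((-7002788/1553 + 15081) - 3067)*(1/60106) = sqrt(16418005/1553 - 3067)*(1/60106) = sqrt(11654954/1553)*(1/60106) = (sqrt(18100143562)/1553)*(1/60106) = sqrt(18100143562)/93344618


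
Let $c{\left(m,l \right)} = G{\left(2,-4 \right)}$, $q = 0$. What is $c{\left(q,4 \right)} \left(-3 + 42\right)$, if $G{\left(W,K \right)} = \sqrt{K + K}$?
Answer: $78 i \sqrt{2} \approx 110.31 i$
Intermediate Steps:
$G{\left(W,K \right)} = \sqrt{2} \sqrt{K}$ ($G{\left(W,K \right)} = \sqrt{2 K} = \sqrt{2} \sqrt{K}$)
$c{\left(m,l \right)} = 2 i \sqrt{2}$ ($c{\left(m,l \right)} = \sqrt{2} \sqrt{-4} = \sqrt{2} \cdot 2 i = 2 i \sqrt{2}$)
$c{\left(q,4 \right)} \left(-3 + 42\right) = 2 i \sqrt{2} \left(-3 + 42\right) = 2 i \sqrt{2} \cdot 39 = 78 i \sqrt{2}$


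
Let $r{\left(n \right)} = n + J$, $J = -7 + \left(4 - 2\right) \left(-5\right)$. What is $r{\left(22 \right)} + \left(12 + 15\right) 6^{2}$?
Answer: $977$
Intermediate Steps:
$J = -17$ ($J = -7 + 2 \left(-5\right) = -7 - 10 = -17$)
$r{\left(n \right)} = -17 + n$ ($r{\left(n \right)} = n - 17 = -17 + n$)
$r{\left(22 \right)} + \left(12 + 15\right) 6^{2} = \left(-17 + 22\right) + \left(12 + 15\right) 6^{2} = 5 + 27 \cdot 36 = 5 + 972 = 977$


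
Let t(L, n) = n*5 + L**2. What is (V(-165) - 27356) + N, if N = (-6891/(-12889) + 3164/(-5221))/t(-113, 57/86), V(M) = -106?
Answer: -2029892861717431192/73916424925511 ≈ -27462.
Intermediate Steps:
t(L, n) = L**2 + 5*n (t(L, n) = 5*n + L**2 = L**2 + 5*n)
N = -413048110/73916424925511 (N = (-6891/(-12889) + 3164/(-5221))/((-113)**2 + 5*(57/86)) = (-6891*(-1/12889) + 3164*(-1/5221))/(12769 + 5*(57*(1/86))) = (6891/12889 - 3164/5221)/(12769 + 5*(57/86)) = -4802885/(67293469*(12769 + 285/86)) = -4802885/(67293469*1098419/86) = -4802885/67293469*86/1098419 = -413048110/73916424925511 ≈ -5.5880e-6)
(V(-165) - 27356) + N = (-106 - 27356) - 413048110/73916424925511 = -27462 - 413048110/73916424925511 = -2029892861717431192/73916424925511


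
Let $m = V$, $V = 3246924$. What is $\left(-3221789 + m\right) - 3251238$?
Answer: $-3226103$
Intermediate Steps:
$m = 3246924$
$\left(-3221789 + m\right) - 3251238 = \left(-3221789 + 3246924\right) - 3251238 = 25135 - 3251238 = -3226103$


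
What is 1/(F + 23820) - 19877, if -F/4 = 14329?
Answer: -665799993/33496 ≈ -19877.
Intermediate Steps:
F = -57316 (F = -4*14329 = -57316)
1/(F + 23820) - 19877 = 1/(-57316 + 23820) - 19877 = 1/(-33496) - 19877 = -1/33496 - 19877 = -665799993/33496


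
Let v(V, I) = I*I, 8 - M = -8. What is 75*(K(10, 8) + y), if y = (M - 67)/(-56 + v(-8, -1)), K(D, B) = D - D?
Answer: 765/11 ≈ 69.545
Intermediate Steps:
M = 16 (M = 8 - 1*(-8) = 8 + 8 = 16)
K(D, B) = 0
v(V, I) = I²
y = 51/55 (y = (16 - 67)/(-56 + (-1)²) = -51/(-56 + 1) = -51/(-55) = -51*(-1/55) = 51/55 ≈ 0.92727)
75*(K(10, 8) + y) = 75*(0 + 51/55) = 75*(51/55) = 765/11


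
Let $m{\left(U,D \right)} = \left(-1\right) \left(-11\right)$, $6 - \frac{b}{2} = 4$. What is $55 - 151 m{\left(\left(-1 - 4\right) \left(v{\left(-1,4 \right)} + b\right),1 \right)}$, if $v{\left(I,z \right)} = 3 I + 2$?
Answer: $-1606$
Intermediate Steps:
$v{\left(I,z \right)} = 2 + 3 I$
$b = 4$ ($b = 12 - 8 = 4$)
$m{\left(U,D \right)} = 11$
$55 - 151 m{\left(\left(-1 - 4\right) \left(v{\left(-1,4 \right)} + b\right),1 \right)} = 55 - 1661 = -1606$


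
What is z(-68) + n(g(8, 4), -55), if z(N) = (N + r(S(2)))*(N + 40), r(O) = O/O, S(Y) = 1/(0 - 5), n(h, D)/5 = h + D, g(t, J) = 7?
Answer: 1636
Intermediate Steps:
n(h, D) = 5*D + 5*h (n(h, D) = 5*(h + D) = 5*(D + h) = 5*D + 5*h)
S(Y) = -⅕ (S(Y) = 1/(-5) = -⅕)
r(O) = 1
z(N) = (1 + N)*(40 + N) (z(N) = (N + 1)*(N + 40) = (1 + N)*(40 + N))
z(-68) + n(g(8, 4), -55) = (40 + (-68)² + 41*(-68)) + (5*(-55) + 5*7) = (40 + 4624 - 2788) + (-275 + 35) = 1876 - 240 = 1636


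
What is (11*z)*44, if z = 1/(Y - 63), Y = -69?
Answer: -11/3 ≈ -3.6667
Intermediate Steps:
z = -1/132 (z = 1/(-69 - 63) = 1/(-132) = -1/132 ≈ -0.0075758)
(11*z)*44 = (11*(-1/132))*44 = -1/12*44 = -11/3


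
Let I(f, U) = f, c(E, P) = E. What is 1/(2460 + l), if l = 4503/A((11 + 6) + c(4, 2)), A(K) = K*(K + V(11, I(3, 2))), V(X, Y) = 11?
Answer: 224/552541 ≈ 0.00040540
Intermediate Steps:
A(K) = K*(11 + K) (A(K) = K*(K + 11) = K*(11 + K))
l = 1501/224 (l = 4503/((((11 + 6) + 4)*(11 + ((11 + 6) + 4)))) = 4503/(((17 + 4)*(11 + (17 + 4)))) = 4503/((21*(11 + 21))) = 4503/((21*32)) = 4503/672 = 4503*(1/672) = 1501/224 ≈ 6.7009)
1/(2460 + l) = 1/(2460 + 1501/224) = 1/(552541/224) = 224/552541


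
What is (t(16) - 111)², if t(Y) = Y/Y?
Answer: 12100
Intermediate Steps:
t(Y) = 1
(t(16) - 111)² = (1 - 111)² = (-110)² = 12100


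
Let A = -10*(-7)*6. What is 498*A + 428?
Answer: 209588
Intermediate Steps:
A = 420 (A = 70*6 = 420)
498*A + 428 = 498*420 + 428 = 209160 + 428 = 209588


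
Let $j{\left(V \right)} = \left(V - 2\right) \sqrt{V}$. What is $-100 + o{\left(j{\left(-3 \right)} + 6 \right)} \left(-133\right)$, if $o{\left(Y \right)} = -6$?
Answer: $698$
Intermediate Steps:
$j{\left(V \right)} = \sqrt{V} \left(-2 + V\right)$ ($j{\left(V \right)} = \left(-2 + V\right) \sqrt{V} = \sqrt{V} \left(-2 + V\right)$)
$-100 + o{\left(j{\left(-3 \right)} + 6 \right)} \left(-133\right) = -100 - -798 = -100 + 798 = 698$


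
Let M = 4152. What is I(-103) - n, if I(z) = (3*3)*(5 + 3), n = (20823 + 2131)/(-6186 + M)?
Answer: 84701/1017 ≈ 83.285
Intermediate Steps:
n = -11477/1017 (n = (20823 + 2131)/(-6186 + 4152) = 22954/(-2034) = 22954*(-1/2034) = -11477/1017 ≈ -11.285)
I(z) = 72 (I(z) = 9*8 = 72)
I(-103) - n = 72 - 1*(-11477/1017) = 72 + 11477/1017 = 84701/1017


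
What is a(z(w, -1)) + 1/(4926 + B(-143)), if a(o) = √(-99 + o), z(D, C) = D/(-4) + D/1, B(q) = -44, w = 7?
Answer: 1/4882 + 5*I*√15/2 ≈ 0.00020483 + 9.6825*I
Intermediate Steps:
z(D, C) = 3*D/4 (z(D, C) = D*(-¼) + D*1 = -D/4 + D = 3*D/4)
a(z(w, -1)) + 1/(4926 + B(-143)) = √(-99 + (¾)*7) + 1/(4926 - 44) = √(-99 + 21/4) + 1/4882 = √(-375/4) + 1/4882 = 5*I*√15/2 + 1/4882 = 1/4882 + 5*I*√15/2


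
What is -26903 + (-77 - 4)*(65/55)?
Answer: -296986/11 ≈ -26999.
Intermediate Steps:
-26903 + (-77 - 4)*(65/55) = -26903 - 5265/55 = -26903 - 81*13/11 = -26903 - 1053/11 = -296986/11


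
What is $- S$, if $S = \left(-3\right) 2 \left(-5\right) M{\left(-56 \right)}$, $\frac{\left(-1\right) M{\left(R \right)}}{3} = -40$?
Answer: $-3600$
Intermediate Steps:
$M{\left(R \right)} = 120$ ($M{\left(R \right)} = \left(-3\right) \left(-40\right) = 120$)
$S = 3600$ ($S = \left(-3\right) 2 \left(-5\right) 120 = \left(-6\right) \left(-5\right) 120 = 30 \cdot 120 = 3600$)
$- S = \left(-1\right) 3600 = -3600$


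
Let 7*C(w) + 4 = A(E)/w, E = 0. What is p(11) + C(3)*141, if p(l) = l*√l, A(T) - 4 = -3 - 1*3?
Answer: -94 + 11*√11 ≈ -57.517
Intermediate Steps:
A(T) = -2 (A(T) = 4 + (-3 - 1*3) = 4 + (-3 - 3) = 4 - 6 = -2)
C(w) = -4/7 - 2/(7*w) (C(w) = -4/7 + (-2/w)/7 = -4/7 - 2/(7*w))
p(l) = l^(3/2)
p(11) + C(3)*141 = 11^(3/2) + ((2/7)*(-1 - 2*3)/3)*141 = 11*√11 + ((2/7)*(⅓)*(-1 - 6))*141 = 11*√11 + ((2/7)*(⅓)*(-7))*141 = 11*√11 - ⅔*141 = 11*√11 - 94 = -94 + 11*√11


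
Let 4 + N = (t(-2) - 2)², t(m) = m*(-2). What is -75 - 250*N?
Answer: -75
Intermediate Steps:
t(m) = -2*m
N = 0 (N = -4 + (-2*(-2) - 2)² = -4 + (4 - 2)² = -4 + 2² = -4 + 4 = 0)
-75 - 250*N = -75 - 250*0 = -75 + 0 = -75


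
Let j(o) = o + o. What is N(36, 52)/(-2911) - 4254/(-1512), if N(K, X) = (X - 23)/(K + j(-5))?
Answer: 26827033/9536436 ≈ 2.8131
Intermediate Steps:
j(o) = 2*o
N(K, X) = (-23 + X)/(-10 + K) (N(K, X) = (X - 23)/(K + 2*(-5)) = (-23 + X)/(K - 10) = (-23 + X)/(-10 + K))
N(36, 52)/(-2911) - 4254/(-1512) = ((-23 + 52)/(-10 + 36))/(-2911) - 4254/(-1512) = (29/26)*(-1/2911) - 4254*(-1/1512) = ((1/26)*29)*(-1/2911) + 709/252 = (29/26)*(-1/2911) + 709/252 = -29/75686 + 709/252 = 26827033/9536436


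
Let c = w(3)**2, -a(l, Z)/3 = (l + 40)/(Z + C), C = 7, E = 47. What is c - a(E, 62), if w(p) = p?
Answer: 294/23 ≈ 12.783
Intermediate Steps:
a(l, Z) = -3*(40 + l)/(7 + Z) (a(l, Z) = -3*(l + 40)/(Z + 7) = -3*(40 + l)/(7 + Z))
c = 9 (c = 3**2 = 9)
c - a(E, 62) = 9 - 3*(-40 - 1*47)/(7 + 62) = 9 - 3*(-40 - 47)/69 = 9 - 3*(-87)/69 = 9 - 1*(-87/23) = 9 + 87/23 = 294/23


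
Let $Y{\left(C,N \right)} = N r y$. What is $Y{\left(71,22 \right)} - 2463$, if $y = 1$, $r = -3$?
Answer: $-2529$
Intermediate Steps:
$Y{\left(C,N \right)} = - 3 N$ ($Y{\left(C,N \right)} = N \left(-3\right) 1 = - 3 N 1 = - 3 N$)
$Y{\left(71,22 \right)} - 2463 = \left(-3\right) 22 - 2463 = -66 - 2463 = -2529$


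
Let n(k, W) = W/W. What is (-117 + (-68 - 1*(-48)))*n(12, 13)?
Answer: -137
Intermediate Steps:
n(k, W) = 1
(-117 + (-68 - 1*(-48)))*n(12, 13) = (-117 + (-68 - 1*(-48)))*1 = (-117 + (-68 + 48))*1 = (-117 - 20)*1 = -137*1 = -137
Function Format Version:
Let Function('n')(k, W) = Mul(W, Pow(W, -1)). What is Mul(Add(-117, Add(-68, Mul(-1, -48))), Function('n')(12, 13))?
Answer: -137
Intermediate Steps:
Function('n')(k, W) = 1
Mul(Add(-117, Add(-68, Mul(-1, -48))), Function('n')(12, 13)) = Mul(Add(-117, Add(-68, Mul(-1, -48))), 1) = Mul(Add(-117, Add(-68, 48)), 1) = Mul(Add(-117, -20), 1) = Mul(-137, 1) = -137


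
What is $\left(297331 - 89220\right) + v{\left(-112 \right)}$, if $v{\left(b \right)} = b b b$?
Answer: $-1196817$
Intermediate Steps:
$v{\left(b \right)} = b^{3}$ ($v{\left(b \right)} = b^{2} b = b^{3}$)
$\left(297331 - 89220\right) + v{\left(-112 \right)} = \left(297331 - 89220\right) + \left(-112\right)^{3} = 208111 - 1404928 = -1196817$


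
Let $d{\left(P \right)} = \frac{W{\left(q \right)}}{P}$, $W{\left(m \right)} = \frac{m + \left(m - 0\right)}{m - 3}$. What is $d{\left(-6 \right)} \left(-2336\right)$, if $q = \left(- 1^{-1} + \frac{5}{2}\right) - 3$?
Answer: $\frac{2336}{9} \approx 259.56$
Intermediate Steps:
$q = - \frac{3}{2}$ ($q = \left(\left(-1\right) 1 + 5 \cdot \frac{1}{2}\right) - 3 = \left(-1 + \frac{5}{2}\right) - 3 = \frac{3}{2} - 3 = - \frac{3}{2} \approx -1.5$)
$W{\left(m \right)} = \frac{2 m}{-3 + m}$ ($W{\left(m \right)} = \frac{m + \left(m + 0\right)}{-3 + m} = \frac{m + m}{-3 + m} = \frac{2 m}{-3 + m}$)
$d{\left(P \right)} = \frac{2}{3 P}$ ($d{\left(P \right)} = \frac{2 \left(- \frac{3}{2}\right) \frac{1}{-3 - \frac{3}{2}}}{P} = \frac{2 \left(- \frac{3}{2}\right) \frac{1}{- \frac{9}{2}}}{P} = \frac{2 \left(- \frac{3}{2}\right) \left(- \frac{2}{9}\right)}{P} = \frac{2}{3 P}$)
$d{\left(-6 \right)} \left(-2336\right) = \frac{2}{3 \left(-6\right)} \left(-2336\right) = \frac{2}{3} \left(- \frac{1}{6}\right) \left(-2336\right) = \left(- \frac{1}{9}\right) \left(-2336\right) = \frac{2336}{9}$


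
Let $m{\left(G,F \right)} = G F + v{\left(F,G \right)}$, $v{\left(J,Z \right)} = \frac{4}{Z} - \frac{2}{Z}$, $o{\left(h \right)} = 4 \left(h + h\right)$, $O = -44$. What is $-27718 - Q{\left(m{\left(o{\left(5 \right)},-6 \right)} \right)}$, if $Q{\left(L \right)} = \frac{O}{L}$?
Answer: $- \frac{133019562}{4799} \approx -27718.0$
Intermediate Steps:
$o{\left(h \right)} = 8 h$ ($o{\left(h \right)} = 4 \cdot 2 h = 8 h$)
$v{\left(J,Z \right)} = \frac{2}{Z}$
$m{\left(G,F \right)} = \frac{2}{G} + F G$ ($m{\left(G,F \right)} = G F + \frac{2}{G} = F G + \frac{2}{G} = \frac{2}{G} + F G$)
$Q{\left(L \right)} = - \frac{44}{L}$
$-27718 - Q{\left(m{\left(o{\left(5 \right)},-6 \right)} \right)} = -27718 - - \frac{44}{\frac{2}{8 \cdot 5} - 6 \cdot 8 \cdot 5} = -27718 - - \frac{44}{\frac{2}{40} - 240} = -27718 - - \frac{44}{2 \cdot \frac{1}{40} - 240} = -27718 - - \frac{44}{\frac{1}{20} - 240} = -27718 - - \frac{44}{- \frac{4799}{20}} = -27718 - \left(-44\right) \left(- \frac{20}{4799}\right) = -27718 - \frac{880}{4799} = - \frac{133019562}{4799}$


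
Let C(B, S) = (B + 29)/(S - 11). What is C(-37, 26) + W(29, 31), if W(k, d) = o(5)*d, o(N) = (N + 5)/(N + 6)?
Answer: 4562/165 ≈ 27.648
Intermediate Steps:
C(B, S) = (29 + B)/(-11 + S)
o(N) = (5 + N)/(6 + N)
W(k, d) = 10*d/11 (W(k, d) = ((5 + 5)/(6 + 5))*d = (10/11)*d = ((1/11)*10)*d = 10*d/11)
C(-37, 26) + W(29, 31) = (29 - 37)/(-11 + 26) + (10/11)*31 = -8/15 + 310/11 = 4562/165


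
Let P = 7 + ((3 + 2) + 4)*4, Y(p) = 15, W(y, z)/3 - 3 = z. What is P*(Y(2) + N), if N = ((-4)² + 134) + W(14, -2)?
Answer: 7224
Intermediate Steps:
W(y, z) = 9 + 3*z
N = 153 (N = ((-4)² + 134) + (9 + 3*(-2)) = (16 + 134) + (9 - 6) = 150 + 3 = 153)
P = 43 (P = 7 + (5 + 4)*4 = 7 + 9*4 = 7 + 36 = 43)
P*(Y(2) + N) = 43*(15 + 153) = 43*168 = 7224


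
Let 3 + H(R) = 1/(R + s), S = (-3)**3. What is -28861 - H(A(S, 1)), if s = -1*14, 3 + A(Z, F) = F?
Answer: -461727/16 ≈ -28858.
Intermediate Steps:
S = -27
A(Z, F) = -3 + F
s = -14
H(R) = -3 + 1/(-14 + R) (H(R) = -3 + 1/(R - 14) = -3 + 1/(-14 + R))
-28861 - H(A(S, 1)) = -28861 - (43 - 3*(-3 + 1))/(-14 + (-3 + 1)) = -28861 - (43 - 3*(-2))/(-14 - 2) = -28861 - (43 + 6)/(-16) = -28861 - (-1)*49/16 = -28861 - 1*(-49/16) = -28861 + 49/16 = -461727/16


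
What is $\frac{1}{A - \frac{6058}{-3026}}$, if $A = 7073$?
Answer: $\frac{1513}{10704478} \approx 0.00014134$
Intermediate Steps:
$\frac{1}{A - \frac{6058}{-3026}} = \frac{1}{7073 - \frac{6058}{-3026}} = \frac{1}{7073 - - \frac{3029}{1513}} = \frac{1}{7073 + \frac{3029}{1513}} = \frac{1}{\frac{10704478}{1513}} = \frac{1513}{10704478}$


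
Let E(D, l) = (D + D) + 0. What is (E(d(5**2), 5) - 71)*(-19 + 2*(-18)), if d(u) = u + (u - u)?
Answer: 1155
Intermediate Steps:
d(u) = u (d(u) = u + 0 = u)
E(D, l) = 2*D (E(D, l) = 2*D + 0 = 2*D)
(E(d(5**2), 5) - 71)*(-19 + 2*(-18)) = (2*5**2 - 71)*(-19 + 2*(-18)) = (2*25 - 71)*(-19 - 36) = (50 - 71)*(-55) = -21*(-55) = 1155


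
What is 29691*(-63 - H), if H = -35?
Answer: -831348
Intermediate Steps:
29691*(-63 - H) = 29691*(-63 - 1*(-35)) = 29691*(-63 + 35) = 29691*(-28) = -831348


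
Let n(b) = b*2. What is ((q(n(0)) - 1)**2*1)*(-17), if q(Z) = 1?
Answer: 0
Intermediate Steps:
n(b) = 2*b
((q(n(0)) - 1)**2*1)*(-17) = ((1 - 1)**2*1)*(-17) = (0**2*1)*(-17) = (0*1)*(-17) = 0*(-17) = 0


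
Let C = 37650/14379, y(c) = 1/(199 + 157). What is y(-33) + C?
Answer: 4472593/1706308 ≈ 2.6212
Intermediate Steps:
y(c) = 1/356
C = 12550/4793 (C = 37650*(1/14379) = 12550/4793 ≈ 2.6184)
y(-33) + C = 1/356 + 12550/4793 = 4472593/1706308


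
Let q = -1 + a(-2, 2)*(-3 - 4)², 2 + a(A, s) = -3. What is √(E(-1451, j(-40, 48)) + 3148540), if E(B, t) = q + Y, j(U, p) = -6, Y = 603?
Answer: √3148897 ≈ 1774.5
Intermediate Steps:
a(A, s) = -5 (a(A, s) = -2 - 3 = -5)
q = -246 (q = -1 - 5*(-3 - 4)² = -1 - 5*(-7)² = -1 - 5*49 = -1 - 245 = -246)
E(B, t) = 357 (E(B, t) = -246 + 603 = 357)
√(E(-1451, j(-40, 48)) + 3148540) = √(357 + 3148540) = √3148897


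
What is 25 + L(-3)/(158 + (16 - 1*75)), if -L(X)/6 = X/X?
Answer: 823/33 ≈ 24.939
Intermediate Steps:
L(X) = -6 (L(X) = -6*X/X = -6*1 = -6)
25 + L(-3)/(158 + (16 - 1*75)) = 25 - 6/(158 + (16 - 1*75)) = 25 - 6/(158 + (16 - 75)) = 25 - 6/(158 - 59) = 25 - 6/99 = 25 - 6*1/99 = 25 - 2/33 = 823/33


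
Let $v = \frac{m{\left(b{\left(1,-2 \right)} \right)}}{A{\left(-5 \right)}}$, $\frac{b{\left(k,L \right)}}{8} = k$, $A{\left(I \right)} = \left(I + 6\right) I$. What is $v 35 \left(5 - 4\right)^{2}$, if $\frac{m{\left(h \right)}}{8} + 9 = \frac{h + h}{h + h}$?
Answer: $448$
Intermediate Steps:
$A{\left(I \right)} = I \left(6 + I\right)$ ($A{\left(I \right)} = \left(6 + I\right) I = I \left(6 + I\right)$)
$b{\left(k,L \right)} = 8 k$
$m{\left(h \right)} = -64$ ($m{\left(h \right)} = -72 + 8 \frac{h + h}{h + h} = -72 + 8 \frac{2 h}{2 h} = -72 + 8 \cdot 2 h \frac{1}{2 h} = -72 + 8 \cdot 1 = -72 + 8 = -64$)
$v = \frac{64}{5}$ ($v = - \frac{64}{\left(-5\right) \left(6 - 5\right)} = - \frac{64}{\left(-5\right) 1} = - \frac{64}{-5} = \left(-64\right) \left(- \frac{1}{5}\right) = \frac{64}{5} \approx 12.8$)
$v 35 \left(5 - 4\right)^{2} = \frac{64}{5} \cdot 35 \left(5 - 4\right)^{2} = 448 \cdot 1^{2} = 448 \cdot 1 = 448$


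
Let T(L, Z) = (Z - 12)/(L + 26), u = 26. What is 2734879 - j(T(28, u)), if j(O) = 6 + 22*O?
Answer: 73841417/27 ≈ 2.7349e+6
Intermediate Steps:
T(L, Z) = (-12 + Z)/(26 + L)
2734879 - j(T(28, u)) = 2734879 - (6 + 22*((-12 + 26)/(26 + 28))) = 2734879 - (6 + 22*(14/54)) = 2734879 - (6 + 22*((1/54)*14)) = 2734879 - (6 + 22*(7/27)) = 2734879 - (6 + 154/27) = 2734879 - 1*316/27 = 2734879 - 316/27 = 73841417/27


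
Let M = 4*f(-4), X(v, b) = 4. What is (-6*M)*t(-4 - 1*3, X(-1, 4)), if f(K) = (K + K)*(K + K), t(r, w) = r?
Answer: 10752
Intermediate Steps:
f(K) = 4*K² (f(K) = (2*K)*(2*K) = 4*K²)
M = 256 (M = 4*(4*(-4)²) = 4*(4*16) = 4*64 = 256)
(-6*M)*t(-4 - 1*3, X(-1, 4)) = (-6*256)*(-4 - 1*3) = -1536*(-4 - 3) = -1536*(-7) = 10752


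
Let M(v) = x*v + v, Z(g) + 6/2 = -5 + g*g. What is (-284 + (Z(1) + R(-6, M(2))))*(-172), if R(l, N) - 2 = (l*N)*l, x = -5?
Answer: 99244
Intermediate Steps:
Z(g) = -8 + g**2 (Z(g) = -3 + (-5 + g*g) = -3 + (-5 + g**2) = -8 + g**2)
M(v) = -4*v (M(v) = -5*v + v = -4*v)
R(l, N) = 2 + N*l**2 (R(l, N) = 2 + (l*N)*l = 2 + (N*l)*l = 2 + N*l**2)
(-284 + (Z(1) + R(-6, M(2))))*(-172) = (-284 + ((-8 + 1**2) + (2 - 4*2*(-6)**2)))*(-172) = (-284 + ((-8 + 1) + (2 - 8*36)))*(-172) = (-284 + (-7 + (2 - 288)))*(-172) = (-284 + (-7 - 286))*(-172) = (-284 - 293)*(-172) = -577*(-172) = 99244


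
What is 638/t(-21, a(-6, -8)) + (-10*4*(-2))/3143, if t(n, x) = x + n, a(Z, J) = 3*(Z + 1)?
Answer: -1001177/56574 ≈ -17.697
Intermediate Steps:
a(Z, J) = 3 + 3*Z (a(Z, J) = 3*(1 + Z) = 3 + 3*Z)
t(n, x) = n + x
638/t(-21, a(-6, -8)) + (-10*4*(-2))/3143 = 638/(-21 + (3 + 3*(-6))) + (-10*4*(-2))/3143 = 638/(-21 + (3 - 18)) - 40*(-2)*(1/3143) = 638/(-21 - 15) + 80*(1/3143) = 638/(-36) + 80/3143 = 638*(-1/36) + 80/3143 = -319/18 + 80/3143 = -1001177/56574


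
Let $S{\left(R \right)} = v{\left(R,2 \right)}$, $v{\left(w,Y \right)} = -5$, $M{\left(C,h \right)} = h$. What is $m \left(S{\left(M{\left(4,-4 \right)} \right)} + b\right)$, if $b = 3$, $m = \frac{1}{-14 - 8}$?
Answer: $\frac{1}{11} \approx 0.090909$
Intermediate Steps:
$S{\left(R \right)} = -5$
$m = - \frac{1}{22}$ ($m = \frac{1}{-22} = - \frac{1}{22} \approx -0.045455$)
$m \left(S{\left(M{\left(4,-4 \right)} \right)} + b\right) = - \frac{-5 + 3}{22} = \left(- \frac{1}{22}\right) \left(-2\right) = \frac{1}{11}$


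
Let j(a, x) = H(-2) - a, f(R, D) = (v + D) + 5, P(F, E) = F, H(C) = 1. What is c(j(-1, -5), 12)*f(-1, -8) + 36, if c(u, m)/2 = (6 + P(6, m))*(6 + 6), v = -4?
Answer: -1980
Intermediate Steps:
f(R, D) = 1 + D (f(R, D) = (-4 + D) + 5 = 1 + D)
j(a, x) = 1 - a
c(u, m) = 288 (c(u, m) = 2*((6 + 6)*(6 + 6)) = 2*(12*12) = 2*144 = 288)
c(j(-1, -5), 12)*f(-1, -8) + 36 = 288*(1 - 8) + 36 = 288*(-7) + 36 = -2016 + 36 = -1980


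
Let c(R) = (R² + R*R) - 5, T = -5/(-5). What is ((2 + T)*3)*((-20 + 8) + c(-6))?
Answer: 495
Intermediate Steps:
T = 1 (T = -5*(-⅕) = 1)
c(R) = -5 + 2*R² (c(R) = (R² + R²) - 5 = 2*R² - 5 = -5 + 2*R²)
((2 + T)*3)*((-20 + 8) + c(-6)) = ((2 + 1)*3)*((-20 + 8) + (-5 + 2*(-6)²)) = (3*3)*(-12 + (-5 + 2*36)) = 9*(-12 + (-5 + 72)) = 9*(-12 + 67) = 9*55 = 495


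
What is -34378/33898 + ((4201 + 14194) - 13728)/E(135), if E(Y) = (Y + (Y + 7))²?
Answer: -1239793798/1300479821 ≈ -0.95334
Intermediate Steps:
E(Y) = (7 + 2*Y)² (E(Y) = (Y + (7 + Y))² = (7 + 2*Y)²)
-34378/33898 + ((4201 + 14194) - 13728)/E(135) = -34378/33898 + ((4201 + 14194) - 13728)/((7 + 2*135)²) = -34378*1/33898 + (18395 - 13728)/((7 + 270)²) = -17189/16949 + 4667/(277²) = -17189/16949 + 4667/76729 = -1239793798/1300479821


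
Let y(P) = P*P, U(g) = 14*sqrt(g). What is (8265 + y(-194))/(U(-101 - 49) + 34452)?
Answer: 131781771/98914142 - 1606535*I*sqrt(6)/593484852 ≈ 1.3323 - 0.0066307*I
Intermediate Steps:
y(P) = P**2
(8265 + y(-194))/(U(-101 - 49) + 34452) = (8265 + (-194)**2)/(14*sqrt(-101 - 49) + 34452) = (8265 + 37636)/(14*sqrt(-150) + 34452) = 45901/(14*(5*I*sqrt(6)) + 34452) = 45901/(70*I*sqrt(6) + 34452) = 45901/(34452 + 70*I*sqrt(6))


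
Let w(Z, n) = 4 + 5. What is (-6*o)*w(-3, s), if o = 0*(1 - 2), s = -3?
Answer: 0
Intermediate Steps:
o = 0 (o = 0*(-1) = 0)
w(Z, n) = 9
(-6*o)*w(-3, s) = -6*0*9 = 0*9 = 0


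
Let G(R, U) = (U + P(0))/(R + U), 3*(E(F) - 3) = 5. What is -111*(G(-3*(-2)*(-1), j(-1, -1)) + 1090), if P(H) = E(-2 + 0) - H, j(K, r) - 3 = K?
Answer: -120805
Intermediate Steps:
E(F) = 14/3 (E(F) = 3 + (1/3)*5 = 3 + 5/3 = 14/3)
j(K, r) = 3 + K
P(H) = 14/3 - H
G(R, U) = (14/3 + U)/(R + U) (G(R, U) = (U + (14/3 - 1*0))/(R + U) = (U + (14/3 + 0))/(R + U) = (U + 14/3)/(R + U) = (14/3 + U)/(R + U))
-111*(G(-3*(-2)*(-1), j(-1, -1)) + 1090) = -111*((14/3 + (3 - 1))/(-3*(-2)*(-1) + (3 - 1)) + 1090) = -111*((14/3 + 2)/(6*(-1) + 2) + 1090) = -111*((20/3)/(-6 + 2) + 1090) = -111*((20/3)/(-4) + 1090) = -111*(-1/4*20/3 + 1090) = -111*(-5/3 + 1090) = -111*3265/3 = -120805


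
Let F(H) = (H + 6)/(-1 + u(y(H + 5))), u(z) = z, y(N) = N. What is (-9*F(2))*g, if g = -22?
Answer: 264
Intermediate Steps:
F(H) = (6 + H)/(4 + H) (F(H) = (H + 6)/(-1 + (H + 5)) = (6 + H)/(-1 + (5 + H)) = (6 + H)/(4 + H))
(-9*F(2))*g = -9*(6 + 2)/(4 + 2)*(-22) = -9*8/6*(-22) = -3*8/2*(-22) = -9*4/3*(-22) = -12*(-22) = 264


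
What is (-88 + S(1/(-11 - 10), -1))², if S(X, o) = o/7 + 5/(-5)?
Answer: 389376/49 ≈ 7946.4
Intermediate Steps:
S(X, o) = -1 + o/7 (S(X, o) = o*(⅐) + 5*(-⅕) = o/7 - 1 = -1 + o/7)
(-88 + S(1/(-11 - 10), -1))² = (-88 + (-1 + (⅐)*(-1)))² = (-88 + (-1 - ⅐))² = (-88 - 8/7)² = (-624/7)² = 389376/49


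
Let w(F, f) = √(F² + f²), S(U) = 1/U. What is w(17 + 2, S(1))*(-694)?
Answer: -694*√362 ≈ -13204.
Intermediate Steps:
w(17 + 2, S(1))*(-694) = √((17 + 2)² + (1/1)²)*(-694) = √(19² + 1²)*(-694) = √(361 + 1)*(-694) = √362*(-694) = -694*√362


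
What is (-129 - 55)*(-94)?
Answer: 17296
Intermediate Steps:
(-129 - 55)*(-94) = -184*(-94) = 17296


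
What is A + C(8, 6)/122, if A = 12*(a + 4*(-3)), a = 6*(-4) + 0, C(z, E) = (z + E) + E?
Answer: -26342/61 ≈ -431.84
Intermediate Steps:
C(z, E) = z + 2*E (C(z, E) = (E + z) + E = z + 2*E)
a = -24 (a = -24 + 0 = -24)
A = -432 (A = 12*(-24 + 4*(-3)) = 12*(-24 - 12) = 12*(-36) = -432)
A + C(8, 6)/122 = -432 + (8 + 2*6)/122 = -432 + (8 + 12)/122 = -432 + (1/122)*20 = -432 + 10/61 = -26342/61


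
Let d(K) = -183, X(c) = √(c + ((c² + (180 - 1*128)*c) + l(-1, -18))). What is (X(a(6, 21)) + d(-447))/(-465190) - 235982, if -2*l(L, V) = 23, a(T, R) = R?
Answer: -109776466397/465190 - √6170/930380 ≈ -2.3598e+5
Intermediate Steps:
l(L, V) = -23/2 (l(L, V) = -½*23 = -23/2)
X(c) = √(-23/2 + c² + 53*c) (X(c) = √(c + ((c² + (180 - 1*128)*c) - 23/2)) = √(c + ((c² + (180 - 128)*c) - 23/2)) = √(c + ((c² + 52*c) - 23/2)) = √(c + (-23/2 + c² + 52*c)) = √(-23/2 + c² + 53*c))
(X(a(6, 21)) + d(-447))/(-465190) - 235982 = (√(-46 + 4*21² + 212*21)/2 - 183)/(-465190) - 235982 = (√(-46 + 4*441 + 4452)/2 - 183)*(-1/465190) - 235982 = (√(-46 + 1764 + 4452)/2 - 183)*(-1/465190) - 235982 = (√6170/2 - 183)*(-1/465190) - 235982 = (-183 + √6170/2)*(-1/465190) - 235982 = (183/465190 - √6170/930380) - 235982 = -109776466397/465190 - √6170/930380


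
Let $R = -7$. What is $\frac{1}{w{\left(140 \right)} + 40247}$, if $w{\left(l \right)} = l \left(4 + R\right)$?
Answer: $\frac{1}{39827} \approx 2.5109 \cdot 10^{-5}$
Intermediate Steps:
$w{\left(l \right)} = - 3 l$ ($w{\left(l \right)} = l \left(4 - 7\right) = l \left(-3\right) = - 3 l$)
$\frac{1}{w{\left(140 \right)} + 40247} = \frac{1}{\left(-3\right) 140 + 40247} = \frac{1}{-420 + 40247} = \frac{1}{39827}$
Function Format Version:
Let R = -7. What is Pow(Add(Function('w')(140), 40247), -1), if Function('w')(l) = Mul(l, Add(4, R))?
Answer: Rational(1, 39827) ≈ 2.5109e-5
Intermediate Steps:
Function('w')(l) = Mul(-3, l) (Function('w')(l) = Mul(l, Add(4, -7)) = Mul(l, -3) = Mul(-3, l))
Pow(Add(Function('w')(140), 40247), -1) = Pow(Add(Mul(-3, 140), 40247), -1) = Pow(Add(-420, 40247), -1) = Pow(39827, -1) = Rational(1, 39827)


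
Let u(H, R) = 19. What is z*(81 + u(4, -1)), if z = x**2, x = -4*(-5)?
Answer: 40000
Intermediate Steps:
x = 20
z = 400 (z = 20**2 = 400)
z*(81 + u(4, -1)) = 400*(81 + 19) = 400*100 = 40000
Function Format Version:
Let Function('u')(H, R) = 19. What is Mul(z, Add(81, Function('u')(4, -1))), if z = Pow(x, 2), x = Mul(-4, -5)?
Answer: 40000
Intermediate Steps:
x = 20
z = 400 (z = Pow(20, 2) = 400)
Mul(z, Add(81, Function('u')(4, -1))) = Mul(400, Add(81, 19)) = Mul(400, 100) = 40000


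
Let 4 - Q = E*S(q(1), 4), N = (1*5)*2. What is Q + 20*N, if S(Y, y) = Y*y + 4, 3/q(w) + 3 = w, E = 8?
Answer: 220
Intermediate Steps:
N = 10 (N = 5*2 = 10)
q(w) = 3/(-3 + w)
S(Y, y) = 4 + Y*y
Q = 20 (Q = 4 - 8*(4 + (3/(-3 + 1))*4) = 4 - 8*(4 + (3/(-2))*4) = 4 - 8*(4 + (3*(-1/2))*4) = 4 - 8*(4 - 3/2*4) = 4 - 8*(4 - 6) = 4 - 8*(-2) = 4 - 1*(-16) = 4 + 16 = 20)
Q + 20*N = 20 + 20*10 = 20 + 200 = 220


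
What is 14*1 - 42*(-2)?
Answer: 98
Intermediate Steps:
14*1 - 42*(-2) = 14 + 84 = 98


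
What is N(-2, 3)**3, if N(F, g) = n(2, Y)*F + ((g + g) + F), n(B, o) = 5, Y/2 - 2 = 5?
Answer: -216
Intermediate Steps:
Y = 14 (Y = 4 + 2*5 = 4 + 10 = 14)
N(F, g) = 2*g + 6*F (N(F, g) = 5*F + ((g + g) + F) = 5*F + (2*g + F) = 5*F + (F + 2*g) = 2*g + 6*F)
N(-2, 3)**3 = (2*3 + 6*(-2))**3 = (6 - 12)**3 = (-6)**3 = -216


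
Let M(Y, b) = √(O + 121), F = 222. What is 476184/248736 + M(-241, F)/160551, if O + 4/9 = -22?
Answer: 19841/10364 + √887/481653 ≈ 1.9145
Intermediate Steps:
O = -202/9 (O = -4/9 - 22 = -202/9 ≈ -22.444)
M(Y, b) = √887/3 (M(Y, b) = √(-202/9 + 121) = √(887/9) = √887/3)
476184/248736 + M(-241, F)/160551 = 476184/248736 + (√887/3)/160551 = 476184*(1/248736) + (√887/3)*(1/160551) = 19841/10364 + √887/481653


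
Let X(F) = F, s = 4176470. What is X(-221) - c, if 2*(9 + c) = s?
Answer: -2088447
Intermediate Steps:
c = 2088226 (c = -9 + (½)*4176470 = -9 + 2088235 = 2088226)
X(-221) - c = -221 - 1*2088226 = -221 - 2088226 = -2088447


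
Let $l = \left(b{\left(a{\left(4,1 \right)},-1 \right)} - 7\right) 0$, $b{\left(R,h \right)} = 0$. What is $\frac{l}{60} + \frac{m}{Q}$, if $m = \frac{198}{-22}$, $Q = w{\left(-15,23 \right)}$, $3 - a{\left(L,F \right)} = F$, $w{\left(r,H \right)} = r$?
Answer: $\frac{3}{5} \approx 0.6$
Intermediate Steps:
$a{\left(L,F \right)} = 3 - F$
$Q = -15$
$m = -9$ ($m = 198 \left(- \frac{1}{22}\right) = -9$)
$l = 0$ ($l = \left(0 - 7\right) 0 = \left(-7\right) 0 = 0$)
$\frac{l}{60} + \frac{m}{Q} = \frac{0}{60} - \frac{9}{-15} = 0 \cdot \frac{1}{60} - - \frac{3}{5} = 0 + \frac{3}{5} = \frac{3}{5}$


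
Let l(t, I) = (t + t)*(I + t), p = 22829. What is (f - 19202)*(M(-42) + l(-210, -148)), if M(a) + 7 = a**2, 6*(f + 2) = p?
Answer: -14054850215/6 ≈ -2.3425e+9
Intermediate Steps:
f = 22817/6 (f = -2 + (1/6)*22829 = -2 + 22829/6 = 22817/6 ≈ 3802.8)
M(a) = -7 + a**2
l(t, I) = 2*t*(I + t) (l(t, I) = (2*t)*(I + t) = 2*t*(I + t))
(f - 19202)*(M(-42) + l(-210, -148)) = (22817/6 - 19202)*((-7 + (-42)**2) + 2*(-210)*(-148 - 210)) = -92395*((-7 + 1764) + 2*(-210)*(-358))/6 = -92395*(1757 + 150360)/6 = -92395/6*152117 = -14054850215/6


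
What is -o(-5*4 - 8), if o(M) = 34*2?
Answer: -68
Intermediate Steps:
o(M) = 68
-o(-5*4 - 8) = -1*68 = -68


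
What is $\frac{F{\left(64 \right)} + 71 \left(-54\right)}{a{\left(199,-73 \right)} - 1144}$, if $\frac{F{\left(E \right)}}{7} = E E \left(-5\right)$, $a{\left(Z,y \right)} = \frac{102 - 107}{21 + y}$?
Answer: $\frac{7654088}{59483} \approx 128.68$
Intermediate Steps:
$a{\left(Z,y \right)} = - \frac{5}{21 + y}$
$F{\left(E \right)} = - 35 E^{2}$ ($F{\left(E \right)} = 7 E E \left(-5\right) = 7 E^{2} \left(-5\right) = 7 \left(- 5 E^{2}\right) = - 35 E^{2}$)
$\frac{F{\left(64 \right)} + 71 \left(-54\right)}{a{\left(199,-73 \right)} - 1144} = \frac{- 35 \cdot 64^{2} + 71 \left(-54\right)}{- \frac{5}{21 - 73} - 1144} = \frac{\left(-35\right) 4096 - 3834}{- \frac{5}{-52} - 1144} = \frac{-143360 - 3834}{\left(-5\right) \left(- \frac{1}{52}\right) - 1144} = - \frac{147194}{\frac{5}{52} - 1144} = - \frac{147194}{- \frac{59483}{52}} = \left(-147194\right) \left(- \frac{52}{59483}\right) = \frac{7654088}{59483}$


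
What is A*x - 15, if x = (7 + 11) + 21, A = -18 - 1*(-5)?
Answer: -522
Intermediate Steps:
A = -13 (A = -18 + 5 = -13)
x = 39 (x = 18 + 21 = 39)
A*x - 15 = -13*39 - 15 = -507 - 15 = -522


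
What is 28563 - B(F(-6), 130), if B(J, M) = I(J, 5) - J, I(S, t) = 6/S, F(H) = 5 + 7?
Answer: 57149/2 ≈ 28575.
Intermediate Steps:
F(H) = 12
B(J, M) = -J + 6/J (B(J, M) = 6/J - J = -J + 6/J)
28563 - B(F(-6), 130) = 28563 - (-1*12 + 6/12) = 28563 - (-12 + 6*(1/12)) = 28563 - (-12 + 1/2) = 28563 - 1*(-23/2) = 28563 + 23/2 = 57149/2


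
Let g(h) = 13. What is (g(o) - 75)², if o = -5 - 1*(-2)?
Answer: 3844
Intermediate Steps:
o = -3 (o = -5 + 2 = -3)
(g(o) - 75)² = (13 - 75)² = (-62)² = 3844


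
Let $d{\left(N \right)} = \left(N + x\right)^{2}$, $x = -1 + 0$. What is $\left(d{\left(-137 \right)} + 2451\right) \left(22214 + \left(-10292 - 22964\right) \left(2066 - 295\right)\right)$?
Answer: $-1265500112190$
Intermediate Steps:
$x = -1$
$d{\left(N \right)} = \left(-1 + N\right)^{2}$ ($d{\left(N \right)} = \left(N - 1\right)^{2} = \left(-1 + N\right)^{2}$)
$\left(d{\left(-137 \right)} + 2451\right) \left(22214 + \left(-10292 - 22964\right) \left(2066 - 295\right)\right) = \left(\left(-1 - 137\right)^{2} + 2451\right) \left(22214 + \left(-10292 - 22964\right) \left(2066 - 295\right)\right) = \left(\left(-138\right)^{2} + 2451\right) \left(22214 - 58896376\right) = \left(19044 + 2451\right) \left(22214 - 58896376\right) = 21495 \left(-58874162\right) = -1265500112190$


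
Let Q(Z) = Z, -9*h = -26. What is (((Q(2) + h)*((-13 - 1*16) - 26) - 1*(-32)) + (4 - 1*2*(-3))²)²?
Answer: 1517824/81 ≈ 18739.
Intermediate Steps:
h = 26/9 (h = -⅑*(-26) = 26/9 ≈ 2.8889)
(((Q(2) + h)*((-13 - 1*16) - 26) - 1*(-32)) + (4 - 1*2*(-3))²)² = (((2 + 26/9)*((-13 - 1*16) - 26) - 1*(-32)) + (4 - 1*2*(-3))²)² = ((44*((-13 - 16) - 26)/9 + 32) + (4 - 2*(-3))²)² = ((44*(-29 - 26)/9 + 32) + (4 + 6)²)² = (((44/9)*(-55) + 32) + 10²)² = ((-2420/9 + 32) + 100)² = (-2132/9 + 100)² = (-1232/9)² = 1517824/81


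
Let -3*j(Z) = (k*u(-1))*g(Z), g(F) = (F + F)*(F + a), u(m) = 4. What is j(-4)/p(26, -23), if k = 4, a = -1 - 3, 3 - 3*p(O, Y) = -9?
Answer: -256/3 ≈ -85.333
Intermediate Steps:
p(O, Y) = 4 (p(O, Y) = 1 - ⅓*(-9) = 1 + 3 = 4)
a = -4
g(F) = 2*F*(-4 + F) (g(F) = (F + F)*(F - 4) = (2*F)*(-4 + F) = 2*F*(-4 + F))
j(Z) = -32*Z*(-4 + Z)/3 (j(Z) = -4*4*2*Z*(-4 + Z)/3 = -16*2*Z*(-4 + Z)/3 = -32*Z*(-4 + Z)/3)
j(-4)/p(26, -23) = ((32/3)*(-4)*(4 - 1*(-4)))/4 = ((32/3)*(-4)*(4 + 4))*(¼) = ((32/3)*(-4)*8)*(¼) = -1024/3*¼ = -256/3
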